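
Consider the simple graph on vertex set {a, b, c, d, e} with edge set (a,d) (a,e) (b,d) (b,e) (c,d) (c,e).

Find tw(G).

2

A width-2 tree decomposition is:
Bags: B1 = {a, d, e}  B2 = {c, d, e}  B3 = {b, d, e}
Tree: B1–B2, B2–B3
Every bag has size at most 3, so the width is 3 − 1 = 2 and tw(G) ≤ 2. For the lower bound, G contains the cycle d–a–e–c–d, so G is not a forest; only forests have treewidth ≤ 1, hence tw(G) ≥ 2. Combining the bounds, tw(G) = 2.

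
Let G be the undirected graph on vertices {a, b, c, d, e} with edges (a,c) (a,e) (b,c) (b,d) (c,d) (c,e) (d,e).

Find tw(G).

A width-2 tree decomposition is:
Bags: B1 = {c, d, e}  B2 = {a, c, e}  B3 = {b, c, d}
Tree: B1–B2, B1–B3
Each bag holds 3 vertices, so the decomposition has width 2, which upper-bounds the treewidth. On the other hand G contains the 3-clique {c, d, e}. A clique must lie in a single bag of any decomposition, so no decomposition can have width below 2. Therefore the treewidth is 2.

2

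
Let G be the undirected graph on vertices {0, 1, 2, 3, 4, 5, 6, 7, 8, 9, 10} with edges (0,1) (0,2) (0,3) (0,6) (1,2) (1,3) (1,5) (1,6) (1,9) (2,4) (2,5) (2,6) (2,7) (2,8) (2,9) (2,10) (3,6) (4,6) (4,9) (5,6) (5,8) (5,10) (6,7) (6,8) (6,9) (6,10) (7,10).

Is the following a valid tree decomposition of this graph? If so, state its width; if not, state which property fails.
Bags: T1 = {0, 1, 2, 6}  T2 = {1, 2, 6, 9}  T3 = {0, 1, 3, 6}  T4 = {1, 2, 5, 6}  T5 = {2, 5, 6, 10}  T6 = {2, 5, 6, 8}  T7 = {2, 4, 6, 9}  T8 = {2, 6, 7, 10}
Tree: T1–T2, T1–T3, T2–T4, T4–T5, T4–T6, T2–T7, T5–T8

Checking the three conditions: (i) the bags cover all of {0, 1, 2, 3, 4, 5, 6, 7, 8, 9, 10}; (ii) for each edge, some bag contains both endpoints; (iii) the bags containing any fixed vertex form a subtree. All hold, so the decomposition is valid with width 4 − 1 = 3.

Yes; width 3.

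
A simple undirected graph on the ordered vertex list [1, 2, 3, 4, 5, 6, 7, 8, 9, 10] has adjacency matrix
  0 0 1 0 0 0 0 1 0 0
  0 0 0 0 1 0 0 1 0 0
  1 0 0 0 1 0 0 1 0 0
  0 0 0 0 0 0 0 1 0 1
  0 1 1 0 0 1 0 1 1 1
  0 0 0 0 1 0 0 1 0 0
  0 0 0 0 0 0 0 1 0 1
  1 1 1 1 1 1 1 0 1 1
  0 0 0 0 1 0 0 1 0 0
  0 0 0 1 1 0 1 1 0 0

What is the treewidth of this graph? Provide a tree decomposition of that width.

Each bag holds 3 vertices, so the decomposition has width 2, which upper-bounds the treewidth. Conversely, {1, 3, 8} is a clique of size 3, and the vertices of any clique must share a bag in every tree decomposition; so some bag has ≥ 3 vertices and tw(G) ≥ 2. Hence tw(G) = 2 exactly.

Treewidth 2.
One optimal decomposition is:
Bags: B1 = {5, 6, 8}  B2 = {5, 8, 10}  B3 = {3, 5, 8}  B4 = {7, 8, 10}  B5 = {2, 5, 8}  B6 = {1, 3, 8}  B7 = {5, 8, 9}  B8 = {4, 8, 10}
Tree: B1–B2, B1–B3, B2–B4, B2–B5, B3–B6, B1–B7, B2–B8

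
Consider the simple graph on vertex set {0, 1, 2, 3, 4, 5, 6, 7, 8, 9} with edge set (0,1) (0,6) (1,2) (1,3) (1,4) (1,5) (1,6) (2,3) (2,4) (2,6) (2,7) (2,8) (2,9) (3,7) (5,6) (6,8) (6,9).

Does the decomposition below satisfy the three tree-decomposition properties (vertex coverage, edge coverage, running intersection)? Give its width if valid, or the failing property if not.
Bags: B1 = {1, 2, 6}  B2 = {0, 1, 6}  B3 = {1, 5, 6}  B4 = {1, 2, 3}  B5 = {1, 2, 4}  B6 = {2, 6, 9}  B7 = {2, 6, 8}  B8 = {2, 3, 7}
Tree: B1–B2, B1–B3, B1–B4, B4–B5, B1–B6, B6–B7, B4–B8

Checking the three conditions: (i) the bags cover all of {0, 1, 2, 3, 4, 5, 6, 7, 8, 9}; (ii) for each edge, some bag contains both endpoints; (iii) the bags containing any fixed vertex form a subtree. All hold, so the decomposition is valid with width 3 − 1 = 2.

Yes; width 2.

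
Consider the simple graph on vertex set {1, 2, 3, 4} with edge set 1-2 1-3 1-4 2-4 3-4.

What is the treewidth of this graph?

A width-2 tree decomposition is:
Bags: B1 = {1, 2, 4}  B2 = {1, 3, 4}
Tree: B1–B2
Each bag holds 3 vertices, so the decomposition has width 2, which upper-bounds the treewidth. On the other hand G contains the 3-clique {1, 2, 4}. A clique must lie in a single bag of any decomposition, so no decomposition can have width below 2. Combining the bounds, tw(G) = 2.

2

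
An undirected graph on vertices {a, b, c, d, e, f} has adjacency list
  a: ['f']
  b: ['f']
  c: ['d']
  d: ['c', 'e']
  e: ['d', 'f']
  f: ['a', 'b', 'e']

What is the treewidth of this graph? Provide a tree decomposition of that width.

Treewidth 1.
One such decomposition:
Bags: B1 = {e, f}  B2 = {d, e}  B3 = {b, f}  B4 = {c, d}  B5 = {a, f}
Tree: B1–B2, B1–B3, B2–B4, B3–B5

Every bag has size at most 2, so the width is 2 − 1 = 1 and tw(G) ≤ 1. Any graph with an edge has treewidth ≥ 1, and G has the edge e–f. Therefore the treewidth is 1.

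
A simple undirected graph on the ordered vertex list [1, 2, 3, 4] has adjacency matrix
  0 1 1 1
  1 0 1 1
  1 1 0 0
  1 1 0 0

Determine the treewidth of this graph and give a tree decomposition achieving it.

Treewidth 2.
One optimal decomposition is:
Bags: B1 = {1, 2, 4}  B2 = {1, 2, 3}
Tree: B1–B2

Each bag holds 3 vertices, so the decomposition has width 2, which upper-bounds the treewidth. For the lower bound, the 3 vertices {1, 2, 3} are pairwise adjacent, and any tree decomposition puts a clique entirely inside one bag — forcing width ≥ 2. The upper and lower bounds meet at 2, so that is the treewidth.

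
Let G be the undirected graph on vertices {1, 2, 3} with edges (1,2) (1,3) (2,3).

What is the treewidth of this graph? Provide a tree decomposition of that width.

With just one bag of size 3, the width is 3 − 1 = 2, so tw(G) ≤ 2. For the lower bound, the 3 vertices {1, 2, 3} are pairwise adjacent, and any tree decomposition puts a clique entirely inside one bag — forcing width ≥ 2. Hence tw(G) = 2 exactly.

Treewidth 2.
Bags: B1 = {1, 2, 3}
Tree: (single bag)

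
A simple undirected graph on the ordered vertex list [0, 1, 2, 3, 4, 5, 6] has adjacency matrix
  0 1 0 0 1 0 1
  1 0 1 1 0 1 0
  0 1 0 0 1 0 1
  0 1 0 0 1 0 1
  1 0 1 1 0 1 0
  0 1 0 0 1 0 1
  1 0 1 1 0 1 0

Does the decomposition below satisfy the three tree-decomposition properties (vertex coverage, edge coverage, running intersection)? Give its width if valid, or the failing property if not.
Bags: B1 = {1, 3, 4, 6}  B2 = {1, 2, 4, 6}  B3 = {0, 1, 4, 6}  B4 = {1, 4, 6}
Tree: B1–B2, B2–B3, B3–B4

No — vertex 5 appears in no bag.

A tree decomposition must satisfy three properties: every vertex lies in some bag; for every edge, both endpoints lie together in some bag; and for every vertex, the bags containing it form a connected subtree. Here vertex 5 appears in no bag, so the decomposition is invalid.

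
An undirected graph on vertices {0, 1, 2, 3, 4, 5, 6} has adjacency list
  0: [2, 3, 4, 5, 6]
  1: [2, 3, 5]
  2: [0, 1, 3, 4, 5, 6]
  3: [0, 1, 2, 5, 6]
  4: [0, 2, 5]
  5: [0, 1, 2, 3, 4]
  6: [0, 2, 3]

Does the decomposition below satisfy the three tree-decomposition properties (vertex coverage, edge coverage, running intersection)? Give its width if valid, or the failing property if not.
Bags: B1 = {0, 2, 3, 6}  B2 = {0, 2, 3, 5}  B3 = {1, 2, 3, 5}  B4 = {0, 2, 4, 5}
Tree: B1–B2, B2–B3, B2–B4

Checking the three conditions: (i) the bags cover all of {0, 1, 2, 3, 4, 5, 6}; (ii) for each edge, some bag contains both endpoints; (iii) the bags containing any fixed vertex form a subtree. All hold, so the decomposition is valid with width 4 − 1 = 3.

Yes; width 3.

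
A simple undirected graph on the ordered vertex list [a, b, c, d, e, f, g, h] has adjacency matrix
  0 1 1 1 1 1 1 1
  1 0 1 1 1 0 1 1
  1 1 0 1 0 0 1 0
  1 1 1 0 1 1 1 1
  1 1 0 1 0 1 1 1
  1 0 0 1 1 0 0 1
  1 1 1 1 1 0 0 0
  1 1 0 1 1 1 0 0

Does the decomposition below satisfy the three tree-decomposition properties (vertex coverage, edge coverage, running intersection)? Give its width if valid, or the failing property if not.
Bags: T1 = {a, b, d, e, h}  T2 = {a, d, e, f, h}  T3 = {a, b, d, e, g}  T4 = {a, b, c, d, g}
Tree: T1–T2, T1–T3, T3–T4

Yes; width 4.

Checking the three conditions: (i) the bags cover all of {a, b, c, d, e, f, g, h}; (ii) for each edge, some bag contains both endpoints; (iii) the bags containing any fixed vertex form a subtree. All hold, so the decomposition is valid with width 5 − 1 = 4.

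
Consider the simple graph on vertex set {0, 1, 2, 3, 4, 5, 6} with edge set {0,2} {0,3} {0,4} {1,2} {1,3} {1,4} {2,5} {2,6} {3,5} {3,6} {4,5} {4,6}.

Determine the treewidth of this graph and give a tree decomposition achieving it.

Each bag holds 4 vertices, so the decomposition has width 3, which upper-bounds the treewidth. For the lower bound: the 4 vertex sets {2,5}, {3,6}, {4}, {1} are disjoint, each induces a connected subgraph, and every pair is joined by at least one edge of G. Contracting each set to a single vertex therefore yields K_{4} as a minor, and since treewidth is minor-monotone, tw(G) ≥ tw(K_{4}) = 3. Therefore the treewidth is 3.

Treewidth 3.
One optimal decomposition is:
Bags: B1 = {2, 3, 4, 5}  B2 = {2, 3, 4, 6}  B3 = {1, 2, 3, 4}  B4 = {0, 2, 3, 4}
Tree: B1–B2, B2–B3, B3–B4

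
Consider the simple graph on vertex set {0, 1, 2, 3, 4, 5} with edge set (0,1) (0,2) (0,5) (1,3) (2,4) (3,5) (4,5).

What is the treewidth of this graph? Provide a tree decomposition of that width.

Treewidth 2.
One such decomposition:
Bags: B1 = {1, 3, 5}  B2 = {0, 1, 5}  B3 = {0, 4, 5}  B4 = {0, 2, 4}
Tree: B1–B2, B2–B3, B3–B4

Each bag holds 3 vertices, so the decomposition has width 2, which upper-bounds the treewidth. For the lower bound, G contains the cycle 3–1–0–5–3, so G is not a forest; only forests have treewidth ≤ 1, hence tw(G) ≥ 2. Combining the bounds, tw(G) = 2.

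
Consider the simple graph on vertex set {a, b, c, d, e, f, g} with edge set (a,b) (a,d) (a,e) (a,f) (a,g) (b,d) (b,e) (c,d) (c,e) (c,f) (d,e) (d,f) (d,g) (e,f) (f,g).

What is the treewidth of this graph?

3

A width-3 tree decomposition is:
Bags: B1 = {a, d, e, f}  B2 = {a, d, f, g}  B3 = {c, d, e, f}  B4 = {a, b, d, e}
Tree: B1–B2, B1–B3, B1–B4
Every bag has size at most 4, so the width is 4 − 1 = 3 and tw(G) ≤ 3. For the lower bound, the 4 vertices {a, d, f, g} are pairwise adjacent, and any tree decomposition puts a clique entirely inside one bag — forcing width ≥ 3. Therefore the treewidth is 3.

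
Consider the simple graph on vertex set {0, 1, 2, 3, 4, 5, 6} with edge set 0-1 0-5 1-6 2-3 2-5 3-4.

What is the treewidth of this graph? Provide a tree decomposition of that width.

The largest bag has 2 vertices, giving width 1; this decomposition certifies tw(G) ≤ 1. G has an edge, so its treewidth is at least 1. The upper and lower bounds meet at 1, so that is the treewidth.

Treewidth 1.
One such decomposition:
Bags: B1 = {1, 6}  B2 = {0, 1}  B3 = {0, 5}  B4 = {2, 5}  B5 = {2, 3}  B6 = {3, 4}
Tree: B1–B2, B2–B3, B3–B4, B4–B5, B5–B6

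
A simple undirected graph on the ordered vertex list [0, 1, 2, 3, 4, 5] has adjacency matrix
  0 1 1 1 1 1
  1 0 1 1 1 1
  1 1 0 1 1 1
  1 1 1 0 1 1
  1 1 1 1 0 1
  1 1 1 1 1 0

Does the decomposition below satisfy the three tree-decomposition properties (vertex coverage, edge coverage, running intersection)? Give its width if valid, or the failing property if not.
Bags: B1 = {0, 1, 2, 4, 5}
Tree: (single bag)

No — vertex 3 appears in no bag.

A tree decomposition must satisfy three properties: every vertex lies in some bag; for every edge, both endpoints lie together in some bag; and for every vertex, the bags containing it form a connected subtree. Here vertex 3 appears in no bag, so the decomposition is invalid.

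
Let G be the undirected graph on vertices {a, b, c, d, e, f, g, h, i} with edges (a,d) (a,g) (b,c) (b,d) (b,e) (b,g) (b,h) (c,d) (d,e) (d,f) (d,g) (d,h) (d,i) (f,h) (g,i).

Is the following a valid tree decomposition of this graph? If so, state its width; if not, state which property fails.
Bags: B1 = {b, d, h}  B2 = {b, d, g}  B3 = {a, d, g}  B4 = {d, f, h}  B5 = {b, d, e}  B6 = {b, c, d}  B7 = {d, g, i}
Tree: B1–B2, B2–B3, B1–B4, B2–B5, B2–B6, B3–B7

Yes; width 2.

Checking the three conditions: (i) the bags cover all of {a, b, c, d, e, f, g, h, i}; (ii) for each edge, some bag contains both endpoints; (iii) the bags containing any fixed vertex form a subtree. All hold, so the decomposition is valid with width 3 − 1 = 2.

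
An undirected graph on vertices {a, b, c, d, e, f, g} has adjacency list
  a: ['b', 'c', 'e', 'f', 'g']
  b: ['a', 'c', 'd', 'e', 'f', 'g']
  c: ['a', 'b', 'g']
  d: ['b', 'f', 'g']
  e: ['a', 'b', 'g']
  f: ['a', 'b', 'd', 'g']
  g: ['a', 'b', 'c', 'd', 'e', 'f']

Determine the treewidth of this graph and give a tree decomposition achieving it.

The largest bag has 4 vertices, giving width 3; this decomposition certifies tw(G) ≤ 3. For the lower bound, the 4 vertices {b, d, f, g} are pairwise adjacent, and any tree decomposition puts a clique entirely inside one bag — forcing width ≥ 3. The upper and lower bounds meet at 3, so that is the treewidth.

Treewidth 3.
One optimal decomposition is:
Bags: B1 = {a, b, e, g}  B2 = {a, b, f, g}  B3 = {a, b, c, g}  B4 = {b, d, f, g}
Tree: B1–B2, B2–B3, B2–B4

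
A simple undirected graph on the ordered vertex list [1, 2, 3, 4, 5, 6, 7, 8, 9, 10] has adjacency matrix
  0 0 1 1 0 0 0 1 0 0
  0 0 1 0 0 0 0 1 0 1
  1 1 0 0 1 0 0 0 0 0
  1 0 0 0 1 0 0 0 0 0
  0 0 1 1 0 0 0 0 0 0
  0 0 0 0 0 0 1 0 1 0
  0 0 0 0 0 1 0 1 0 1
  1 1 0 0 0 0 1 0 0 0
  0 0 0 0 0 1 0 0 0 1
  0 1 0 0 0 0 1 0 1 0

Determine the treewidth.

2

A width-2 tree decomposition is:
Bags: B1 = {6, 9, 10}  B2 = {6, 7, 10}  B3 = {2, 7, 10}  B4 = {2, 7, 8}  B5 = {2, 3, 8}  B6 = {1, 3, 8}  B7 = {1, 3, 5}  B8 = {1, 4, 5}
Tree: B1–B2, B2–B3, B3–B4, B4–B5, B5–B6, B6–B7, B7–B8
Every bag has size at most 3, so the width is 3 − 1 = 2 and tw(G) ≤ 2. For the lower bound, G contains the cycle 9–6–7–10–9, so G is not a forest; only forests have treewidth ≤ 1, hence tw(G) ≥ 2. Therefore the treewidth is 2.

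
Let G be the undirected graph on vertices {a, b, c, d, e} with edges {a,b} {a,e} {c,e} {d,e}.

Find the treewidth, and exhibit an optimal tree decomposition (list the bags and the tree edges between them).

Treewidth 1.
Bags: B1 = {c, e}  B2 = {a, e}  B3 = {a, b}  B4 = {d, e}
Tree: B1–B2, B2–B3, B1–B4

Every bag has size at most 2, so the width is 2 − 1 = 1 and tw(G) ≤ 1. G has an edge, so its treewidth is at least 1. Hence tw(G) = 1 exactly.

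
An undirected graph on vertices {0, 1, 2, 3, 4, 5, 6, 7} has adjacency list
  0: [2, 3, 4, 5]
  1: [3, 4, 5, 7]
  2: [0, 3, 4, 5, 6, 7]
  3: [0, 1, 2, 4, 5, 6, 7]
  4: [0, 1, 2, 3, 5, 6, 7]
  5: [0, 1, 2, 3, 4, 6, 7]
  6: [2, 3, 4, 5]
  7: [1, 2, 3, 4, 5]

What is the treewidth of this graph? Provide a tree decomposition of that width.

Treewidth 4.
One optimal decomposition is:
Bags: B1 = {2, 3, 4, 5, 7}  B2 = {1, 3, 4, 5, 7}  B3 = {2, 3, 4, 5, 6}  B4 = {0, 2, 3, 4, 5}
Tree: B1–B2, B1–B3, B1–B4

The largest bag has 5 vertices, giving width 4; this decomposition certifies tw(G) ≤ 4. For the lower bound, the 5 vertices {1, 3, 4, 5, 7} are pairwise adjacent, and any tree decomposition puts a clique entirely inside one bag — forcing width ≥ 4. Hence tw(G) = 4 exactly.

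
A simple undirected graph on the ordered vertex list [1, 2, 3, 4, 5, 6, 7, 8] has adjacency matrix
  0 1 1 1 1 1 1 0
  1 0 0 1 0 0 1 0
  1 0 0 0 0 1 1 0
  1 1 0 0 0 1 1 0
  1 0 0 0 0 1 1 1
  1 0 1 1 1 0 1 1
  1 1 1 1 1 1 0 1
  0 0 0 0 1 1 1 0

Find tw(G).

3

A width-3 tree decomposition is:
Bags: B1 = {1, 5, 6, 7}  B2 = {1, 4, 6, 7}  B3 = {1, 3, 6, 7}  B4 = {1, 2, 4, 7}  B5 = {5, 6, 7, 8}
Tree: B1–B2, B2–B3, B2–B4, B1–B5
The largest bag has 4 vertices, giving width 3; this decomposition certifies tw(G) ≤ 3. For the lower bound, the 4 vertices {5, 6, 7, 8} are pairwise adjacent, and any tree decomposition puts a clique entirely inside one bag — forcing width ≥ 3. Hence tw(G) = 3 exactly.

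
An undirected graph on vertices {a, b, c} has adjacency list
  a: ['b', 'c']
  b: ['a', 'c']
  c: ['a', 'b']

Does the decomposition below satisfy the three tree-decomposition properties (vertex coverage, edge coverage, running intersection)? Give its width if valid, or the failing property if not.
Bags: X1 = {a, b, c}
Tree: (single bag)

Every vertex of G appears in some bag (union = {a, b, c}); every edge is covered by a bag; and for each vertex v the set of bags containing v is connected in the bag tree. The decomposition is therefore valid. The largest bag has 3 vertices, so the width is 2.

Yes; width 2.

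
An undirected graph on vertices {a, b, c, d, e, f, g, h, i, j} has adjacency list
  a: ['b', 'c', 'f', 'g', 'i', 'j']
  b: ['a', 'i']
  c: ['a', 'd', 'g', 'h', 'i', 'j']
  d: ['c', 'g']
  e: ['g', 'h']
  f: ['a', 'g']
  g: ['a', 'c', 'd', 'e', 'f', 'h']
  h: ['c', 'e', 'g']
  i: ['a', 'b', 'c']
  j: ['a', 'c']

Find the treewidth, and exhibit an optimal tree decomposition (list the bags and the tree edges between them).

Treewidth 2.
Bags: B1 = {a, b, i}  B2 = {a, c, i}  B3 = {a, c, g}  B4 = {c, g, h}  B5 = {e, g, h}  B6 = {a, c, j}  B7 = {a, f, g}  B8 = {c, d, g}
Tree: B1–B2, B2–B3, B3–B4, B4–B5, B3–B6, B3–B7, B4–B8

Each bag holds 3 vertices, so the decomposition has width 2, which upper-bounds the treewidth. On the other hand G contains the 3-clique {e, g, h}. A clique must lie in a single bag of any decomposition, so no decomposition can have width below 2. The upper and lower bounds meet at 2, so that is the treewidth.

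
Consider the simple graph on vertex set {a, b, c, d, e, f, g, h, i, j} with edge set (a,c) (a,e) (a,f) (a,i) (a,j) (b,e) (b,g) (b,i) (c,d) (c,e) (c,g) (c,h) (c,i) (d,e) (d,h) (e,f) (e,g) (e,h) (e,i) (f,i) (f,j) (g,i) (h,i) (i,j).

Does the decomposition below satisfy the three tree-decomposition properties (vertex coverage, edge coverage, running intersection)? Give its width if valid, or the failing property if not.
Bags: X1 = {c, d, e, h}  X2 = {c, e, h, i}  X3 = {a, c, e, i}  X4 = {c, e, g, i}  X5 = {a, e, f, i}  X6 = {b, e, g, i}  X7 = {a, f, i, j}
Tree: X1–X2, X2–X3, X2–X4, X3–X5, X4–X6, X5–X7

Yes; width 3.

Every vertex of G appears in some bag (union = {a, b, c, d, e, f, g, h, i, j}); every edge is covered by a bag; and for each vertex v the set of bags containing v is connected in the bag tree. The decomposition is therefore valid. The largest bag has 4 vertices, so the width is 3.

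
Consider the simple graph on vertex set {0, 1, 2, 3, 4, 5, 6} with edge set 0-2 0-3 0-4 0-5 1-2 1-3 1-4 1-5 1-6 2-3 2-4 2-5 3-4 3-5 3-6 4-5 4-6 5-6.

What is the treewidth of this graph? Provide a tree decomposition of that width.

Each bag holds 5 vertices, so the decomposition has width 4, which upper-bounds the treewidth. Conversely, {0, 2, 3, 4, 5} is a clique of size 5, and the vertices of any clique must share a bag in every tree decomposition; so some bag has ≥ 5 vertices and tw(G) ≥ 4. Combining the bounds, tw(G) = 4.

Treewidth 4.
Bags: B1 = {1, 2, 3, 4, 5}  B2 = {0, 2, 3, 4, 5}  B3 = {1, 3, 4, 5, 6}
Tree: B1–B2, B1–B3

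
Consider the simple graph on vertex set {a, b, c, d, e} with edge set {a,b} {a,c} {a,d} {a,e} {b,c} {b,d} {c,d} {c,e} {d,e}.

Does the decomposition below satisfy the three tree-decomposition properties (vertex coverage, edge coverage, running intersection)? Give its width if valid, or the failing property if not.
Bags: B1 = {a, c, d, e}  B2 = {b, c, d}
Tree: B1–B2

A tree decomposition must satisfy three properties: every vertex lies in some bag; for every edge, both endpoints lie together in some bag; and for every vertex, the bags containing it form a connected subtree. Here edge (a,b) lies in no bag, so the decomposition is invalid.

No — edge (a,b) lies in no bag.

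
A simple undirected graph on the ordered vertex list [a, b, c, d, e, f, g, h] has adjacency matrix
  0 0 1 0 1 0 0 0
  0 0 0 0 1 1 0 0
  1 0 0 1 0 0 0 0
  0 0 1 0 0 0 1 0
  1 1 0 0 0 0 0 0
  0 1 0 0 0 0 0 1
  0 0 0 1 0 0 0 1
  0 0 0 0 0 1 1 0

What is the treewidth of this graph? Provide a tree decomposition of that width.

Every bag has size at most 3, so the width is 3 − 1 = 2 and tw(G) ≤ 2. Since g–d–c–a–e–b–f–h–g is a cycle in G, G is not acyclic. Forests are exactly the graphs of treewidth ≤ 1, so tw(G) ≥ 2. Hence tw(G) = 2 exactly.

Treewidth 2.
Bags: B1 = {c, d, g}  B2 = {a, c, g}  B3 = {a, e, g}  B4 = {b, e, g}  B5 = {b, f, g}  B6 = {f, g, h}
Tree: B1–B2, B2–B3, B3–B4, B4–B5, B5–B6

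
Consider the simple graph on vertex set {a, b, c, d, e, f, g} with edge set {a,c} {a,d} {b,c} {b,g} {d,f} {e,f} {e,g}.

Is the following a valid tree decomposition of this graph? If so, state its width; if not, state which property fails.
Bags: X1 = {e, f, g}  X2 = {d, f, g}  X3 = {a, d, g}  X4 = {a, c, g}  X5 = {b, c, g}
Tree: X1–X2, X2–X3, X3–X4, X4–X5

Every vertex of G appears in some bag (union = {a, b, c, d, e, f, g}); every edge is covered by a bag; and for each vertex v the set of bags containing v is connected in the bag tree. The decomposition is therefore valid. The largest bag has 3 vertices, so the width is 2.

Yes; width 2.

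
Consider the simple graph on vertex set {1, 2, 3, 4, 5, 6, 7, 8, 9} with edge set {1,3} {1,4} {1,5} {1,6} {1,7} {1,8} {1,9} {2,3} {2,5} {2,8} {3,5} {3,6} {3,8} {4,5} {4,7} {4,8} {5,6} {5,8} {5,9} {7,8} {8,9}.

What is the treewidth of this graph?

3

A width-3 tree decomposition is:
Bags: B1 = {1, 5, 8, 9}  B2 = {1, 4, 5, 8}  B3 = {1, 4, 7, 8}  B4 = {1, 3, 5, 8}  B5 = {2, 3, 5, 8}  B6 = {1, 3, 5, 6}
Tree: B1–B2, B2–B3, B1–B4, B4–B5, B4–B6
Every bag has size at most 4, so the width is 4 − 1 = 3 and tw(G) ≤ 3. For the lower bound, the 4 vertices {1, 5, 8, 9} are pairwise adjacent, and any tree decomposition puts a clique entirely inside one bag — forcing width ≥ 3. Therefore the treewidth is 3.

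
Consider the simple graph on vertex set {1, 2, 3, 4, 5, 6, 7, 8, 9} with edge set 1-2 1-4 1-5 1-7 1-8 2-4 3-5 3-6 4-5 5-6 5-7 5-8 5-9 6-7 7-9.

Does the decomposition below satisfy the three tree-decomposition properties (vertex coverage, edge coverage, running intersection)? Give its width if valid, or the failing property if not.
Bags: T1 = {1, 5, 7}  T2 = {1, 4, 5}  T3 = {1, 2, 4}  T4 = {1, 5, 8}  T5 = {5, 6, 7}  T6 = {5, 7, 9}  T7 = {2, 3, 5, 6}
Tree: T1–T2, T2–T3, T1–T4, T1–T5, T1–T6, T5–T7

No — bags containing vertex 2 are not connected in the tree.

A tree decomposition must satisfy three properties: every vertex lies in some bag; for every edge, both endpoints lie together in some bag; and for every vertex, the bags containing it form a connected subtree. Here bags containing vertex 2 are not connected in the tree, so the decomposition is invalid.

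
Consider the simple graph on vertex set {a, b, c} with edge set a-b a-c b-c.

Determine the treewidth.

A width-2 tree decomposition is:
Bags: B1 = {a, b, c}
Tree: (single bag)
With just one bag of size 3, the width is 3 − 1 = 2, so tw(G) ≤ 2. For the lower bound, the 3 vertices {a, b, c} are pairwise adjacent, and any tree decomposition puts a clique entirely inside one bag — forcing width ≥ 2. Combining the bounds, tw(G) = 2.

2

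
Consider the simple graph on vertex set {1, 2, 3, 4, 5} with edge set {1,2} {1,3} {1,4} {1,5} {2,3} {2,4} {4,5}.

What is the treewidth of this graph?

A width-2 tree decomposition is:
Bags: B1 = {1, 2, 4}  B2 = {1, 4, 5}  B3 = {1, 2, 3}
Tree: B1–B2, B1–B3
Every bag has size at most 3, so the width is 3 − 1 = 2 and tw(G) ≤ 2. For the lower bound, the 3 vertices {1, 2, 3} are pairwise adjacent, and any tree decomposition puts a clique entirely inside one bag — forcing width ≥ 2. Therefore the treewidth is 2.

2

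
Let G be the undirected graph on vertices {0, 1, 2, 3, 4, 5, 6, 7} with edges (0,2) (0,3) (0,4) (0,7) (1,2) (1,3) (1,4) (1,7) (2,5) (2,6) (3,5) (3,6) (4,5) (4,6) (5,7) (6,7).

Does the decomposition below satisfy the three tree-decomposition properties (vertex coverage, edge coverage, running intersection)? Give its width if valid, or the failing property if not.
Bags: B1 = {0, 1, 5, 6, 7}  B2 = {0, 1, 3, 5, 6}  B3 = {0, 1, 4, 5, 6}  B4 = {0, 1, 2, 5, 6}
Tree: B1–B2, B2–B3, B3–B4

Every vertex of G appears in some bag (union = {0, 1, 2, 3, 4, 5, 6, 7}); every edge is covered by a bag; and for each vertex v the set of bags containing v is connected in the bag tree. The decomposition is therefore valid. The largest bag has 5 vertices, so the width is 4.

Yes; width 4.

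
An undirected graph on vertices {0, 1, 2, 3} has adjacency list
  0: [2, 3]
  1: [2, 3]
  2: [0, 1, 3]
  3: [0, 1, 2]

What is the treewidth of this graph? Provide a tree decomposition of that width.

Treewidth 2.
Bags: B1 = {0, 2, 3}  B2 = {1, 2, 3}
Tree: B1–B2

Every bag has size at most 3, so the width is 3 − 1 = 2 and tw(G) ≤ 2. For the lower bound, the 3 vertices {0, 2, 3} are pairwise adjacent, and any tree decomposition puts a clique entirely inside one bag — forcing width ≥ 2. Therefore the treewidth is 2.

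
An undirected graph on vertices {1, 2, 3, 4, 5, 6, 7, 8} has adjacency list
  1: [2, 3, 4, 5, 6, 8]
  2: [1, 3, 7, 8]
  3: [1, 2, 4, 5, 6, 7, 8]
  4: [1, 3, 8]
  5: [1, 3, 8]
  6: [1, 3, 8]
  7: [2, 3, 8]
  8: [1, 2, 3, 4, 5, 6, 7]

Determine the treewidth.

A width-3 tree decomposition is:
Bags: B1 = {1, 3, 4, 8}  B2 = {1, 2, 3, 8}  B3 = {2, 3, 7, 8}  B4 = {1, 3, 5, 8}  B5 = {1, 3, 6, 8}
Tree: B1–B2, B2–B3, B1–B4, B2–B5
Every bag has size at most 4, so the width is 4 − 1 = 3 and tw(G) ≤ 3. For the lower bound, the 4 vertices {1, 2, 3, 8} are pairwise adjacent, and any tree decomposition puts a clique entirely inside one bag — forcing width ≥ 3. Hence tw(G) = 3 exactly.

3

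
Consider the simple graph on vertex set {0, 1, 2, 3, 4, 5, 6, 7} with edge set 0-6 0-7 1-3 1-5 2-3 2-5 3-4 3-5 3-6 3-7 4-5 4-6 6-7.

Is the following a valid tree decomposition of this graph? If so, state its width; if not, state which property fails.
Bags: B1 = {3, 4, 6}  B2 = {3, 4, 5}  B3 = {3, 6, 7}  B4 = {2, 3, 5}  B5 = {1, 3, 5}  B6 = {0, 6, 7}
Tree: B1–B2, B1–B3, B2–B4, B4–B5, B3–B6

Yes; width 2.

Checking the three conditions: (i) the bags cover all of {0, 1, 2, 3, 4, 5, 6, 7}; (ii) for each edge, some bag contains both endpoints; (iii) the bags containing any fixed vertex form a subtree. All hold, so the decomposition is valid with width 3 − 1 = 2.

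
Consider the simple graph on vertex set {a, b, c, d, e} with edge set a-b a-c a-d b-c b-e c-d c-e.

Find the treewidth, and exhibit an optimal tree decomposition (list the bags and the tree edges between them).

Treewidth 2.
One optimal decomposition is:
Bags: B1 = {b, c, e}  B2 = {a, b, c}  B3 = {a, c, d}
Tree: B1–B2, B2–B3

Every bag has size at most 3, so the width is 3 − 1 = 2 and tw(G) ≤ 2. Conversely, {b, c, e} is a clique of size 3, and the vertices of any clique must share a bag in every tree decomposition; so some bag has ≥ 3 vertices and tw(G) ≥ 2. Hence tw(G) = 2 exactly.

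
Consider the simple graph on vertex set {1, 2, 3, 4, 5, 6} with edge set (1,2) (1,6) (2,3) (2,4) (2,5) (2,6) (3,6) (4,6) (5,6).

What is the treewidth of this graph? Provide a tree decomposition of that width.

Treewidth 2.
One optimal decomposition is:
Bags: B1 = {2, 5, 6}  B2 = {2, 3, 6}  B3 = {2, 4, 6}  B4 = {1, 2, 6}
Tree: B1–B2, B1–B3, B1–B4

Each bag holds 3 vertices, so the decomposition has width 2, which upper-bounds the treewidth. For the lower bound, the 3 vertices {1, 2, 6} are pairwise adjacent, and any tree decomposition puts a clique entirely inside one bag — forcing width ≥ 2. The upper and lower bounds meet at 2, so that is the treewidth.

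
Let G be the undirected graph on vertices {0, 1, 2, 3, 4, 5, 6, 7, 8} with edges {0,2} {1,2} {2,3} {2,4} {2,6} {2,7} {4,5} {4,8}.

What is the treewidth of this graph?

1

A width-1 tree decomposition is:
Bags: B1 = {2, 6}  B2 = {2, 4}  B3 = {4, 8}  B4 = {1, 2}  B5 = {0, 2}  B6 = {2, 7}  B7 = {4, 5}  B8 = {2, 3}
Tree: B1–B2, B2–B3, B1–B4, B1–B5, B5–B6, B3–B7, B4–B8
The largest bag has 2 vertices, giving width 1; this decomposition certifies tw(G) ≤ 1. G has an edge, so its treewidth is at least 1. Hence tw(G) = 1 exactly.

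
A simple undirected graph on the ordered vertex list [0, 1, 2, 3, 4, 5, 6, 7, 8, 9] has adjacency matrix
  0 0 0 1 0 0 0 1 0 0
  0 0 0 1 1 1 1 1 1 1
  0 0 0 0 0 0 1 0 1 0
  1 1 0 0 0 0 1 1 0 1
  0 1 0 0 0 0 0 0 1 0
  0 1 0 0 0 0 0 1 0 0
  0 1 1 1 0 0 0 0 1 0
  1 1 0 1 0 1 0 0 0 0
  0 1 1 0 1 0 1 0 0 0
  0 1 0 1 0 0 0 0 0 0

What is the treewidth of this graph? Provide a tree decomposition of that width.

Treewidth 2.
One such decomposition:
Bags: B1 = {1, 3, 6}  B2 = {1, 6, 8}  B3 = {2, 6, 8}  B4 = {1, 3, 9}  B5 = {1, 3, 7}  B6 = {0, 3, 7}  B7 = {1, 4, 8}  B8 = {1, 5, 7}
Tree: B1–B2, B2–B3, B1–B4, B1–B5, B5–B6, B2–B7, B5–B8

Each bag holds 3 vertices, so the decomposition has width 2, which upper-bounds the treewidth. On the other hand G contains the 3-clique {0, 3, 7}. A clique must lie in a single bag of any decomposition, so no decomposition can have width below 2. Hence tw(G) = 2 exactly.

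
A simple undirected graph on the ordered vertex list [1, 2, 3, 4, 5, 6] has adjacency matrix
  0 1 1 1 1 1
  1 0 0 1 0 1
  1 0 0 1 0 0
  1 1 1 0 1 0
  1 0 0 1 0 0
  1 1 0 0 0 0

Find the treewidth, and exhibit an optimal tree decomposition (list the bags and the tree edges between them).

Treewidth 2.
Bags: B1 = {1, 3, 4}  B2 = {1, 4, 5}  B3 = {1, 2, 4}  B4 = {1, 2, 6}
Tree: B1–B2, B2–B3, B3–B4

Every bag has size at most 3, so the width is 3 − 1 = 2 and tw(G) ≤ 2. On the other hand G contains the 3-clique {1, 2, 4}. A clique must lie in a single bag of any decomposition, so no decomposition can have width below 2. Therefore the treewidth is 2.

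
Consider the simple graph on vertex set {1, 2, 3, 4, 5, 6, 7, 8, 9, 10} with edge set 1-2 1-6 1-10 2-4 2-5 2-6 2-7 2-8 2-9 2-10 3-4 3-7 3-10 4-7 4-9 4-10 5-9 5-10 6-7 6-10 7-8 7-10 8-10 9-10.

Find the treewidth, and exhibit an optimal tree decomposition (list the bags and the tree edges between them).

Treewidth 3.
One optimal decomposition is:
Bags: B1 = {2, 6, 7, 10}  B2 = {1, 2, 6, 10}  B3 = {2, 4, 7, 10}  B4 = {2, 4, 9, 10}  B5 = {2, 7, 8, 10}  B6 = {3, 4, 7, 10}  B7 = {2, 5, 9, 10}
Tree: B1–B2, B1–B3, B3–B4, B1–B5, B3–B6, B4–B7

Each bag holds 4 vertices, so the decomposition has width 3, which upper-bounds the treewidth. On the other hand G contains the 4-clique {1, 2, 6, 10}. A clique must lie in a single bag of any decomposition, so no decomposition can have width below 3. Hence tw(G) = 3 exactly.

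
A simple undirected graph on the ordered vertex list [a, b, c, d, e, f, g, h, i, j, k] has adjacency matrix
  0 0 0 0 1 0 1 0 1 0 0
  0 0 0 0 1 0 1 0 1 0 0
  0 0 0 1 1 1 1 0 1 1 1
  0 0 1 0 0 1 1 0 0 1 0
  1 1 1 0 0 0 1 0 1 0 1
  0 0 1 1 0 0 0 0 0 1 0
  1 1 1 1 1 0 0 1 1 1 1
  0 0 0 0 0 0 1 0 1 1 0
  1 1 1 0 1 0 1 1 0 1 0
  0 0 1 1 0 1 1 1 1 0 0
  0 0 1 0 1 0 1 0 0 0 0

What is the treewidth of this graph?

3

A width-3 tree decomposition is:
Bags: B1 = {g, h, i, j}  B2 = {c, g, i, j}  B3 = {c, e, g, i}  B4 = {b, e, g, i}  B5 = {c, d, g, j}  B6 = {c, d, f, j}  B7 = {c, e, g, k}  B8 = {a, e, g, i}
Tree: B1–B2, B2–B3, B3–B4, B2–B5, B5–B6, B3–B7, B3–B8
The largest bag has 4 vertices, giving width 3; this decomposition certifies tw(G) ≤ 3. For the lower bound, the 4 vertices {c, d, g, j} are pairwise adjacent, and any tree decomposition puts a clique entirely inside one bag — forcing width ≥ 3. The upper and lower bounds meet at 3, so that is the treewidth.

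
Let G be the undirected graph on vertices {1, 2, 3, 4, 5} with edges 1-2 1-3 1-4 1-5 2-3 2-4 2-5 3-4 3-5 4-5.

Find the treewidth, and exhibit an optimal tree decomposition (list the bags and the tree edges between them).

Treewidth 4.
Bags: B1 = {1, 2, 3, 4, 5}
Tree: (single bag)

A single bag containing all 5 vertices is trivially a valid decomposition of width 4. Conversely, {1, 2, 3, 4, 5} is a clique of size 5, and the vertices of any clique must share a bag in every tree decomposition; so some bag has ≥ 5 vertices and tw(G) ≥ 4. The upper and lower bounds meet at 4, so that is the treewidth.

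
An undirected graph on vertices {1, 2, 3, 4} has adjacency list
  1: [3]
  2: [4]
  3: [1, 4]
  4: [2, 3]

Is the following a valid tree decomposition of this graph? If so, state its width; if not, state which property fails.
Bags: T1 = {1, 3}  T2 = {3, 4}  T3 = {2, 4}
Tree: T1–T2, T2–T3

Yes; width 1.

Every vertex of G appears in some bag (union = {1, 2, 3, 4}); every edge is covered by a bag; and for each vertex v the set of bags containing v is connected in the bag tree. The decomposition is therefore valid. The largest bag has 2 vertices, so the width is 1.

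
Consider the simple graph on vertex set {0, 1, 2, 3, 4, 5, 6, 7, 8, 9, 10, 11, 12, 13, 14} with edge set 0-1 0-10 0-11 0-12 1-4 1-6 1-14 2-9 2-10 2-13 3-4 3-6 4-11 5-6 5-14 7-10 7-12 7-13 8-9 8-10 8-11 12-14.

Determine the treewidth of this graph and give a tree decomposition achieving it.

Every bag has size at most 4, so the width is 4 − 1 = 3 and tw(G) ≤ 3. For the lower bound: the 4 vertex sets {2,9,13}, {8}, {10}, {0,7,11,12} are disjoint, each induces a connected subgraph, and every pair is joined by at least one edge of G. Contracting each set to a single vertex therefore yields K_{4} as a minor, and since treewidth is minor-monotone, tw(G) ≥ tw(K_{4}) = 3. Hence tw(G) = 3 exactly.

Treewidth 3.
Bags: B1 = {2, 8, 9, 13}  B2 = {2, 8, 10, 13}  B3 = {7, 8, 10, 13}  B4 = {7, 8, 10, 11}  B5 = {0, 7, 10, 11}  B6 = {0, 7, 11, 12}  B7 = {0, 4, 11, 12}  B8 = {0, 1, 4, 12}  B9 = {1, 4, 12, 14}  B10 = {1, 3, 4, 14}  B11 = {1, 3, 6, 14}  B12 = {3, 5, 6, 14}
Tree: B1–B2, B2–B3, B3–B4, B4–B5, B5–B6, B6–B7, B7–B8, B8–B9, B9–B10, B10–B11, B11–B12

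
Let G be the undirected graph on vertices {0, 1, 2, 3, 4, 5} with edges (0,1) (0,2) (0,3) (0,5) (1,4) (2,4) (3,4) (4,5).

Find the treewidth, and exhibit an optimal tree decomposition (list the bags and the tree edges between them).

Treewidth 2.
Bags: B1 = {0, 1, 4}  B2 = {0, 2, 4}  B3 = {0, 3, 4}  B4 = {0, 4, 5}
Tree: B1–B2, B2–B3, B3–B4

Each bag holds 3 vertices, so the decomposition has width 2, which upper-bounds the treewidth. The edges 0–1–4–2–0 form a cycle, so G is not a tree and its treewidth is at least 2. Hence tw(G) = 2 exactly.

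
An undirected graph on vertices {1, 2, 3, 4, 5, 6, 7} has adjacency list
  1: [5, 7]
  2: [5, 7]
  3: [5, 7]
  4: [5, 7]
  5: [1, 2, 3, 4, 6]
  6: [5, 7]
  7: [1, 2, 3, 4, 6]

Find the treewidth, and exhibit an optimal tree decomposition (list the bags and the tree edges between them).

Each bag holds 3 vertices, so the decomposition has width 2, which upper-bounds the treewidth. Since 7–2–5–4–7 is a cycle in G, G is not acyclic. Forests are exactly the graphs of treewidth ≤ 1, so tw(G) ≥ 2. Hence tw(G) = 2 exactly.

Treewidth 2.
One such decomposition:
Bags: B1 = {2, 5, 7}  B2 = {4, 5, 7}  B3 = {1, 5, 7}  B4 = {5, 6, 7}  B5 = {3, 5, 7}
Tree: B1–B2, B2–B3, B3–B4, B4–B5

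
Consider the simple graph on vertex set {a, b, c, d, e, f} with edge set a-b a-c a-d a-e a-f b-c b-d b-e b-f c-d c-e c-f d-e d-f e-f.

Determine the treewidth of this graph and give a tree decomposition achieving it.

With just one bag of size 6, the width is 6 − 1 = 5, so tw(G) ≤ 5. For the lower bound, the 6 vertices {a, b, c, d, e, f} are pairwise adjacent, and any tree decomposition puts a clique entirely inside one bag — forcing width ≥ 5. Therefore the treewidth is 5.

Treewidth 5.
One such decomposition:
Bags: B1 = {a, b, c, d, e, f}
Tree: (single bag)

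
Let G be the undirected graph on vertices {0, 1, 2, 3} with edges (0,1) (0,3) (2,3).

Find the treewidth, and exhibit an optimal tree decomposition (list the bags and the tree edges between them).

The largest bag has 2 vertices, giving width 1; this decomposition certifies tw(G) ≤ 1. G has an edge, so its treewidth is at least 1. The upper and lower bounds meet at 1, so that is the treewidth.

Treewidth 1.
Bags: B1 = {2, 3}  B2 = {0, 3}  B3 = {0, 1}
Tree: B1–B2, B2–B3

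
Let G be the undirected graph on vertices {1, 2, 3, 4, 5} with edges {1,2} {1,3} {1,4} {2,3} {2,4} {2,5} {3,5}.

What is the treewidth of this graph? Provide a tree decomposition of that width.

The largest bag has 3 vertices, giving width 2; this decomposition certifies tw(G) ≤ 2. Conversely, {1, 2, 3} is a clique of size 3, and the vertices of any clique must share a bag in every tree decomposition; so some bag has ≥ 3 vertices and tw(G) ≥ 2. Combining the bounds, tw(G) = 2.

Treewidth 2.
One such decomposition:
Bags: B1 = {1, 2, 4}  B2 = {1, 2, 3}  B3 = {2, 3, 5}
Tree: B1–B2, B2–B3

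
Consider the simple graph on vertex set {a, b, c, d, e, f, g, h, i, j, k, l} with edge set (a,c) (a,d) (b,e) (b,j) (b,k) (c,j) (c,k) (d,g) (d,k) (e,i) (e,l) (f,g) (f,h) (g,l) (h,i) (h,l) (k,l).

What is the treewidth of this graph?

3

A width-3 tree decomposition is:
Bags: B1 = {a, b, c, j}  B2 = {a, b, c, k}  B3 = {a, b, d, k}  B4 = {b, d, e, k}  B5 = {d, e, k, l}  B6 = {d, e, g, l}  B7 = {e, g, i, l}  B8 = {g, h, i, l}  B9 = {f, g, h, i}
Tree: B1–B2, B2–B3, B3–B4, B4–B5, B5–B6, B6–B7, B7–B8, B8–B9
Each bag holds 4 vertices, so the decomposition has width 3, which upper-bounds the treewidth. For the lower bound: the 4 vertex sets {a,c,j}, {b}, {k}, {d,e,g,l} are disjoint, each induces a connected subgraph, and every pair is joined by at least one edge of G. Contracting each set to a single vertex therefore yields K_{4} as a minor, and since treewidth is minor-monotone, tw(G) ≥ tw(K_{4}) = 3. Combining the bounds, tw(G) = 3.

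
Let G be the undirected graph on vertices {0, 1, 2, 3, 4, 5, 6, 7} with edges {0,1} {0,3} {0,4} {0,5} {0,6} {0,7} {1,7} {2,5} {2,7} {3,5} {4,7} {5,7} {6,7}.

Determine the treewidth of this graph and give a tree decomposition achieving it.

Each bag holds 3 vertices, so the decomposition has width 2, which upper-bounds the treewidth. For the lower bound, the 3 vertices {0, 3, 5} are pairwise adjacent, and any tree decomposition puts a clique entirely inside one bag — forcing width ≥ 2. The upper and lower bounds meet at 2, so that is the treewidth.

Treewidth 2.
One such decomposition:
Bags: B1 = {0, 6, 7}  B2 = {0, 5, 7}  B3 = {0, 4, 7}  B4 = {0, 1, 7}  B5 = {2, 5, 7}  B6 = {0, 3, 5}
Tree: B1–B2, B2–B3, B1–B4, B2–B5, B2–B6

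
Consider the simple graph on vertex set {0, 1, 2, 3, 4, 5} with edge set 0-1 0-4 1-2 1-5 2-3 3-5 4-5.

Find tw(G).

2

A width-2 tree decomposition is:
Bags: B1 = {2, 3, 5}  B2 = {1, 2, 5}  B3 = {1, 4, 5}  B4 = {0, 1, 4}
Tree: B1–B2, B2–B3, B3–B4
Each bag holds 3 vertices, so the decomposition has width 2, which upper-bounds the treewidth. The edges 3–2–1–5–3 form a cycle, so G is not a tree and its treewidth is at least 2. Combining the bounds, tw(G) = 2.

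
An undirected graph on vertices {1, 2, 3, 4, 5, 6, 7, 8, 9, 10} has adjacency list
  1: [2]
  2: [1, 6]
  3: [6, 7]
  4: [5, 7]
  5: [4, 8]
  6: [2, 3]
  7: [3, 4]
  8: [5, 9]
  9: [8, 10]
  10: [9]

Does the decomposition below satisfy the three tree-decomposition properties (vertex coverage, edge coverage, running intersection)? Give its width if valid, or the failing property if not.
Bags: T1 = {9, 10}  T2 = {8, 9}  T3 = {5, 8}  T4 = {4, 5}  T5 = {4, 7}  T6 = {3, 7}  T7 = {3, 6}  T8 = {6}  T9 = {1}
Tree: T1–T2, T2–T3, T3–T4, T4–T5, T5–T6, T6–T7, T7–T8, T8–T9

A tree decomposition must satisfy three properties: every vertex lies in some bag; for every edge, both endpoints lie together in some bag; and for every vertex, the bags containing it form a connected subtree. Here vertex 2 appears in no bag, so the decomposition is invalid.

No — vertex 2 appears in no bag.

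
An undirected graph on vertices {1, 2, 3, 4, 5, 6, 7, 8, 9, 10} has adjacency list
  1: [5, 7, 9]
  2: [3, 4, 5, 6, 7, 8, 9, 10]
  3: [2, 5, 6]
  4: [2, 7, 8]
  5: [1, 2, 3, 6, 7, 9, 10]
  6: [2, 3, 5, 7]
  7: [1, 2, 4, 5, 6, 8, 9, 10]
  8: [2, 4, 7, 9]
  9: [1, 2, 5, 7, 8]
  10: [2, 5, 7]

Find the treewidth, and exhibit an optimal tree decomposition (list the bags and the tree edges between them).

Treewidth 3.
Bags: B1 = {2, 7, 8, 9}  B2 = {2, 5, 7, 9}  B3 = {2, 5, 6, 7}  B4 = {1, 5, 7, 9}  B5 = {2, 4, 7, 8}  B6 = {2, 5, 7, 10}  B7 = {2, 3, 5, 6}
Tree: B1–B2, B2–B3, B2–B4, B1–B5, B2–B6, B3–B7

The largest bag has 4 vertices, giving width 3; this decomposition certifies tw(G) ≤ 3. On the other hand G contains the 4-clique {1, 5, 7, 9}. A clique must lie in a single bag of any decomposition, so no decomposition can have width below 3. Hence tw(G) = 3 exactly.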